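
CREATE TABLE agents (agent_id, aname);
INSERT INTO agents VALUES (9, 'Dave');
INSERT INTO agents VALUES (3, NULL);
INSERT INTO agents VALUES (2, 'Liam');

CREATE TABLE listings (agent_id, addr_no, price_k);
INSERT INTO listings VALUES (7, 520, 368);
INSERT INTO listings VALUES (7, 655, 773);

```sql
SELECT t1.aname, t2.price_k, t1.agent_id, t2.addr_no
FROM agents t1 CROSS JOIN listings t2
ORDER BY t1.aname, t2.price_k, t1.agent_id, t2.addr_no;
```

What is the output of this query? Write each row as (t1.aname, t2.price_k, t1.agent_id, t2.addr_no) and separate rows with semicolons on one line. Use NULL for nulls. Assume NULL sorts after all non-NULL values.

CROSS JOIN pairs every row of `agents` with every row of `listings`: 3 × 2 = 6 rows.
After projecting and ordering:
t1.aname | t2.price_k | t1.agent_id | t2.addr_no
Dave | 368 | 9 | 520
Dave | 773 | 9 | 655
Liam | 368 | 2 | 520
Liam | 773 | 2 | 655
NULL | 368 | 3 | 520
NULL | 773 | 3 | 655

(Dave, 368, 9, 520); (Dave, 773, 9, 655); (Liam, 368, 2, 520); (Liam, 773, 2, 655); (NULL, 368, 3, 520); (NULL, 773, 3, 655)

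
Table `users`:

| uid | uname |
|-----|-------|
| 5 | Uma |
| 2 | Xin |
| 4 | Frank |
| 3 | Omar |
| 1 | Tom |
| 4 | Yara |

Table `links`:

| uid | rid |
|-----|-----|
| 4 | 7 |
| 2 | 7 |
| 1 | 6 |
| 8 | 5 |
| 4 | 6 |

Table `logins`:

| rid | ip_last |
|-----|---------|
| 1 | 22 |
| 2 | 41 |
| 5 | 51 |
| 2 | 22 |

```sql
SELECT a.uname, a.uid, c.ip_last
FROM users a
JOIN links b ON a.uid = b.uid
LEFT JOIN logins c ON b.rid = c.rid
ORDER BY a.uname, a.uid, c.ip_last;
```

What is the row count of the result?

Evaluate left to right. First `users a INNER JOIN links b` on uid: 6 row(s).
Then LEFT JOIN `logins c` on rid: each of those 6 rows is kept; rows whose b.rid has no match in c get NULL for c's columns.
Result: 6 row(s).

6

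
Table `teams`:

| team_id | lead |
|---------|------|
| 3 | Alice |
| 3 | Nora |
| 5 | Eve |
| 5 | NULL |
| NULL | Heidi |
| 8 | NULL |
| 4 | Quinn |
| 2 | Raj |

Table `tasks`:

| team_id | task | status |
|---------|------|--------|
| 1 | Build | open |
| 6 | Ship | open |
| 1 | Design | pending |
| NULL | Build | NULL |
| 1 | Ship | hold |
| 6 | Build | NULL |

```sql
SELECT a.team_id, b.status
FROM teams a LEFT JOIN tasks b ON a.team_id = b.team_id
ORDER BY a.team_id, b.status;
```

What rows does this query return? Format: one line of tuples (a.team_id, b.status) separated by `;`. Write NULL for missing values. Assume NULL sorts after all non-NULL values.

(2, NULL); (3, NULL); (3, NULL); (4, NULL); (5, NULL); (5, NULL); (8, NULL); (NULL, NULL)

LEFT JOIN keeps every row from `teams`; unmatched rows get NULL for `tasks`'s columns.
Matching on a.team_id = b.team_id. A NULL in a compared column never satisfies the condition.
- a (team_id=3) has no partner → padded with NULL.
- a (team_id=3) has no partner → padded with NULL.
- a (team_id=5) has no partner → padded with NULL.
- a (team_id=5) has no partner → padded with NULL.
- a (team_id=NULL) has no partner → padded with NULL.
- a (team_id=8) has no partner → padded with NULL.
- a (team_id=4) has no partner → padded with NULL.
- a (team_id=2) has no partner → padded with NULL.
After projecting and ordering:
a.team_id | b.status
2 | NULL
3 | NULL
3 | NULL
4 | NULL
5 | NULL
5 | NULL
8 | NULL
NULL | NULL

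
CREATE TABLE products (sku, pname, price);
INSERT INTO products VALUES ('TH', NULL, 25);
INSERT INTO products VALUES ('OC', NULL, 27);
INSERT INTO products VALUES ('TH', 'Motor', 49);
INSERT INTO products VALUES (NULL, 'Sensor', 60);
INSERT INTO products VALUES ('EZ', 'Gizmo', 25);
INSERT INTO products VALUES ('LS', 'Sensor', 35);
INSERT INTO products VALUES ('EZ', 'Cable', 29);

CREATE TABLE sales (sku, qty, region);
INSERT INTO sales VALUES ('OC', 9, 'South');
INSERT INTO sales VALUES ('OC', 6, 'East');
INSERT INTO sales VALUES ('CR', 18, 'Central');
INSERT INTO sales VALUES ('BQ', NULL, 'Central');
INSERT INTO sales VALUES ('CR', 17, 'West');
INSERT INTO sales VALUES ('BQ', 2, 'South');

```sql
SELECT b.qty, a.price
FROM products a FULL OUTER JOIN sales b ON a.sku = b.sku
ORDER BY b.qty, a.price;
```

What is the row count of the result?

12

FULL OUTER JOIN keeps every row from both sides; unmatched rows get NULL for the other side's columns.
Matching on a.sku = b.sku. A NULL in a compared column never satisfies the condition.
Matched pairs: 2; unmatched a rows kept: 6; unmatched b rows kept: 4.
Total: 2 matched + 10 padded = 12 rows.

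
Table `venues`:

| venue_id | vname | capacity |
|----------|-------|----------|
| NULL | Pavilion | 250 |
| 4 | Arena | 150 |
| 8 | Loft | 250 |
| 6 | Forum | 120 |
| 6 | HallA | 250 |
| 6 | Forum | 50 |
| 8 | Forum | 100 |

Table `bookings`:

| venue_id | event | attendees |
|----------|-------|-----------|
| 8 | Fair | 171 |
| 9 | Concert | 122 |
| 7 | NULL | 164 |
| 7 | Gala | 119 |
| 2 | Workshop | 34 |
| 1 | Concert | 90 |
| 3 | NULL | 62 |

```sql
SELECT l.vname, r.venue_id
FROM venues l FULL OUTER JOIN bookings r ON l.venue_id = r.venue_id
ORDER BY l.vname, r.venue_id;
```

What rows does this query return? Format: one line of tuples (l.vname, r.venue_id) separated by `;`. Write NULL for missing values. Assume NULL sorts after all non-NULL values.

(Arena, NULL); (Forum, 8); (Forum, NULL); (Forum, NULL); (HallA, NULL); (Loft, 8); (Pavilion, NULL); (NULL, 1); (NULL, 2); (NULL, 3); (NULL, 7); (NULL, 7); (NULL, 9)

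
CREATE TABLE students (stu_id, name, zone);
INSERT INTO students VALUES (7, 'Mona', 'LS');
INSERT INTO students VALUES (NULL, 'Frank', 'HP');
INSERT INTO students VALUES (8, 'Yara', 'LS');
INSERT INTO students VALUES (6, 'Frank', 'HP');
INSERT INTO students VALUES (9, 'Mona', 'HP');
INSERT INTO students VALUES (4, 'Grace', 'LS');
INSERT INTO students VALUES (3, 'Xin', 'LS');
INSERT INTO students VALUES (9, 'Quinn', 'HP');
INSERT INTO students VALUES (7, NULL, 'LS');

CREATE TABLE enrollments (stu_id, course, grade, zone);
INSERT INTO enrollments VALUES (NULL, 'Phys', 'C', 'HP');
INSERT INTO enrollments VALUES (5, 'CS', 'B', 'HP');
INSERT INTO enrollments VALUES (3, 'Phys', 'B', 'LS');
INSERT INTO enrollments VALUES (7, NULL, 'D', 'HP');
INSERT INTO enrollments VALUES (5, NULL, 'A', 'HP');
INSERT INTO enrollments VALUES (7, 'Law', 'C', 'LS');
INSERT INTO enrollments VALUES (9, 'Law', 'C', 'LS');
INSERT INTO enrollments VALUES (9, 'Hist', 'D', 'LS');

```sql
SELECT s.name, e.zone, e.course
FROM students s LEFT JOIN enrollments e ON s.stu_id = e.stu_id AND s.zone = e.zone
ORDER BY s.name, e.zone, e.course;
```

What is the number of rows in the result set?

LEFT JOIN keeps every row from `students`; unmatched rows get NULL for `enrollments`'s columns.
Matching on s.stu_id = e.stu_id AND s.zone = e.zone. A NULL in a compared column never satisfies the condition.
Matched pairs: 3; unmatched s rows kept: 6.
Total: 3 matched + 6 padded = 9 rows.

9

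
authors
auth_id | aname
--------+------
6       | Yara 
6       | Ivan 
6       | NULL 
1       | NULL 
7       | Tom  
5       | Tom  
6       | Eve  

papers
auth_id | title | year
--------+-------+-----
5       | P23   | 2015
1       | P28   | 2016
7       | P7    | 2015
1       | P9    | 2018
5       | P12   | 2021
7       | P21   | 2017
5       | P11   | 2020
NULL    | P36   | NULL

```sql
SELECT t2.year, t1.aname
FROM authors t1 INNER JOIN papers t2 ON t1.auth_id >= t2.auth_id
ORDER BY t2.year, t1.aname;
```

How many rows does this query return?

34

INNER JOIN keeps only pairs where the ON condition holds.
Matching on t1.auth_id >= t2.auth_id. A NULL in a compared column never satisfies the condition.
- auth_id=6: 5 matching t2 row(s), so 5 row(s) emitted.
- auth_id=6: 5 matching t2 row(s), so 5 row(s) emitted.
- auth_id=6: 5 matching t2 row(s), so 5 row(s) emitted.
- auth_id=1: 2 matching t2 row(s), so 2 row(s) emitted.
- auth_id=7: 7 matching t2 row(s), so 7 row(s) emitted.
- auth_id=5: 5 matching t2 row(s), so 5 row(s) emitted.
- auth_id=6: 5 matching t2 row(s), so 5 row(s) emitted.
Total: 34 rows.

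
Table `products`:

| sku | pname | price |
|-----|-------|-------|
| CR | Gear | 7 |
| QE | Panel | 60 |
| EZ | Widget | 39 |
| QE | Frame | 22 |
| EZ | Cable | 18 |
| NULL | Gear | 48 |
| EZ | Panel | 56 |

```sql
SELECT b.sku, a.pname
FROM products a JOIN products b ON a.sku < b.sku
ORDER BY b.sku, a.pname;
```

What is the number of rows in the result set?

INNER JOIN keeps only pairs where the ON condition holds.
Matching on a.sku < b.sku. A NULL in a compared column never satisfies the condition.
Matched pairs: 11.
Total: 11 rows.

11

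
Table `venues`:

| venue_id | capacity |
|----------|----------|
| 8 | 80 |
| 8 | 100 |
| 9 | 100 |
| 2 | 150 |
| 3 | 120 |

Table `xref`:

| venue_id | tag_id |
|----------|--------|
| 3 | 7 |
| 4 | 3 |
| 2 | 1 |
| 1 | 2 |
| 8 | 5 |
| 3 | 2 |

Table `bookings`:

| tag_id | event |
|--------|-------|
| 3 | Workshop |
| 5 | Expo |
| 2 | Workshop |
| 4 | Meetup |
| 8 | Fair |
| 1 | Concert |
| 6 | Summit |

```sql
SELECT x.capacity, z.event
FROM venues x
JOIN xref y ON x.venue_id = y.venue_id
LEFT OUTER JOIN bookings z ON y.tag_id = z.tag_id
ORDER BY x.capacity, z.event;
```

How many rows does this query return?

5

Joins associate left-to-right: venues INNER JOIN xref on venue_id gives 5 intermediate row(s).
Then LEFT JOIN `bookings z` on tag_id: each of those 5 rows is kept; rows whose y.tag_id has no match in z get NULL for z's columns.
Result: 5 row(s).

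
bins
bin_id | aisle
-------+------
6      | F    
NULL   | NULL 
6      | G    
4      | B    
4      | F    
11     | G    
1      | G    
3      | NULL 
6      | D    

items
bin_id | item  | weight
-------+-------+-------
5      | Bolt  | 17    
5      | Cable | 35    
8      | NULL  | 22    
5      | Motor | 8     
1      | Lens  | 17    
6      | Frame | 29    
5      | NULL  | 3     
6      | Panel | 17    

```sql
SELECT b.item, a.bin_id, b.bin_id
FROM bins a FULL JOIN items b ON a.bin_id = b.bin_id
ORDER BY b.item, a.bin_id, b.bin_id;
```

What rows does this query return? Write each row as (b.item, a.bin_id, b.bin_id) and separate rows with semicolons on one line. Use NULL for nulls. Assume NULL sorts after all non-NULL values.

(Bolt, NULL, 5); (Cable, NULL, 5); (Frame, 6, 6); (Frame, 6, 6); (Frame, 6, 6); (Lens, 1, 1); (Motor, NULL, 5); (Panel, 6, 6); (Panel, 6, 6); (Panel, 6, 6); (NULL, 3, NULL); (NULL, 4, NULL); (NULL, 4, NULL); (NULL, 11, NULL); (NULL, NULL, 5); (NULL, NULL, 8); (NULL, NULL, NULL)

FULL OUTER JOIN keeps every row from both sides; unmatched rows get NULL for the other side's columns.
Matching on a.bin_id = b.bin_id. A NULL in a compared column never satisfies the condition.
- bin_id=6: 2 matching b row(s), so 2 row(s) emitted.
- bin_id=NULL: no b row matches, row kept with b columns NULL.
- bin_id=6: 2 matching b row(s), so 2 row(s) emitted.
- bin_id=4: no b row matches, row kept with b columns NULL.
- bin_id=4: no b row matches, row kept with b columns NULL.
- bin_id=11: no b row matches, row kept with b columns NULL.
- bin_id=1: 1 matching b row(s), so 1 row(s) emitted.
- bin_id=3: no b row matches, row kept with b columns NULL.
- bin_id=6: 2 matching b row(s), so 2 row(s) emitted.
- 5 b row(s) had no a match → kept, a columns NULL.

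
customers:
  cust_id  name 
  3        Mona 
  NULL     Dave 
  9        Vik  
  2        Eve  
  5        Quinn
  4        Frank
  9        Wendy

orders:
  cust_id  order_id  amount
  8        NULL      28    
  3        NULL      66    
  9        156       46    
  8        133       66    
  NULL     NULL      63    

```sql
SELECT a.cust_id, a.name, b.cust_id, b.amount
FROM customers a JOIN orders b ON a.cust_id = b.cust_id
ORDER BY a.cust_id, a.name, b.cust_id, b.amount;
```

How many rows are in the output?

INNER JOIN keeps only pairs where the ON condition holds.
Matching on a.cust_id = b.cust_id. A NULL in a compared column never satisfies the condition.
Matched pairs: 3.
Total: 3 rows.

3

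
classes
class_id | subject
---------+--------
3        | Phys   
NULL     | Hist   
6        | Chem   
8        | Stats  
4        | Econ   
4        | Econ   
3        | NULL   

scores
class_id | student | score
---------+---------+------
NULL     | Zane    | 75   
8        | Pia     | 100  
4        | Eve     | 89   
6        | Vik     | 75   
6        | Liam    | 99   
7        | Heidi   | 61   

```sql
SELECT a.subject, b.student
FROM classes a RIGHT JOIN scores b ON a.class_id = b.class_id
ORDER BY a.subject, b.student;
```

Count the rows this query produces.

7

RIGHT JOIN keeps every row from `scores`; unmatched rows get NULL for `classes`'s columns.
Matching on a.class_id = b.class_id. A NULL in a compared column never satisfies the condition.
Matched pairs: 5; unmatched b rows kept: 2.
Total: 5 matched + 2 padded = 7 rows.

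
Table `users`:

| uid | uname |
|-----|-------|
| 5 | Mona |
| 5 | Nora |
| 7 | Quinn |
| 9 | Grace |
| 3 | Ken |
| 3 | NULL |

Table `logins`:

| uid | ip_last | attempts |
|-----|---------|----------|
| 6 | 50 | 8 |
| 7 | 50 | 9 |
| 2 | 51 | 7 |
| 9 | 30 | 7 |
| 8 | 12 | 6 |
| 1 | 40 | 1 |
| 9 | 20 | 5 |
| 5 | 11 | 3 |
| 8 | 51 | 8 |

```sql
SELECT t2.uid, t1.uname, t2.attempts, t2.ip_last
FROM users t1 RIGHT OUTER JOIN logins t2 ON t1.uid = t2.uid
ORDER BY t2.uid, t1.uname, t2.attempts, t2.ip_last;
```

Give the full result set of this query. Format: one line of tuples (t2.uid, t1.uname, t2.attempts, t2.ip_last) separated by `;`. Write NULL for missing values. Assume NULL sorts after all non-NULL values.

(1, NULL, 1, 40); (2, NULL, 7, 51); (5, Mona, 3, 11); (5, Nora, 3, 11); (6, NULL, 8, 50); (7, Quinn, 9, 50); (8, NULL, 6, 12); (8, NULL, 8, 51); (9, Grace, 5, 20); (9, Grace, 7, 30)

RIGHT JOIN keeps every row from `logins`; unmatched rows get NULL for `users`'s columns.
Matching on t1.uid = t2.uid.
- t1 row (uid=5): matches 1 t2 row(s) → 1 output row(s).
- t1 row (uid=5): matches 1 t2 row(s) → 1 output row(s).
- t1 row (uid=7): matches 1 t2 row(s) → 1 output row(s).
- t1 row (uid=9): matches 2 t2 row(s) → 2 output row(s).
- t1 row (uid=3): no match.
- t1 row (uid=3): no match.
- plus 5 unmatched t2 row(s), each kept with NULL t1 columns.
After projecting and ordering:
t2.uid | t1.uname | t2.attempts | t2.ip_last
1 | NULL | 1 | 40
2 | NULL | 7 | 51
5 | Mona | 3 | 11
5 | Nora | 3 | 11
6 | NULL | 8 | 50
7 | Quinn | 9 | 50
8 | NULL | 6 | 12
8 | NULL | 8 | 51
9 | Grace | 5 | 20
9 | Grace | 7 | 30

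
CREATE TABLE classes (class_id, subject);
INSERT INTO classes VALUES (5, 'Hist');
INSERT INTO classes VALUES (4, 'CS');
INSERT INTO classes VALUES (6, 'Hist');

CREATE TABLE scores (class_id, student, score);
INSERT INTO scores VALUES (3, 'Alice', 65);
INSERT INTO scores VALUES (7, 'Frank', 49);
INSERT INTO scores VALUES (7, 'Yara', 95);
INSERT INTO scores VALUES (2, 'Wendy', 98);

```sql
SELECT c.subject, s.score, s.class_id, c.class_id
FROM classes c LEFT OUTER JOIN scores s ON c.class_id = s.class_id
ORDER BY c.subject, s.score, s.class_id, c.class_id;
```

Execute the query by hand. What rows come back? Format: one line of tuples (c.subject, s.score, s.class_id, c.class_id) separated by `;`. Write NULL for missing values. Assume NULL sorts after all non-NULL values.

(CS, NULL, NULL, 4); (Hist, NULL, NULL, 5); (Hist, NULL, NULL, 6)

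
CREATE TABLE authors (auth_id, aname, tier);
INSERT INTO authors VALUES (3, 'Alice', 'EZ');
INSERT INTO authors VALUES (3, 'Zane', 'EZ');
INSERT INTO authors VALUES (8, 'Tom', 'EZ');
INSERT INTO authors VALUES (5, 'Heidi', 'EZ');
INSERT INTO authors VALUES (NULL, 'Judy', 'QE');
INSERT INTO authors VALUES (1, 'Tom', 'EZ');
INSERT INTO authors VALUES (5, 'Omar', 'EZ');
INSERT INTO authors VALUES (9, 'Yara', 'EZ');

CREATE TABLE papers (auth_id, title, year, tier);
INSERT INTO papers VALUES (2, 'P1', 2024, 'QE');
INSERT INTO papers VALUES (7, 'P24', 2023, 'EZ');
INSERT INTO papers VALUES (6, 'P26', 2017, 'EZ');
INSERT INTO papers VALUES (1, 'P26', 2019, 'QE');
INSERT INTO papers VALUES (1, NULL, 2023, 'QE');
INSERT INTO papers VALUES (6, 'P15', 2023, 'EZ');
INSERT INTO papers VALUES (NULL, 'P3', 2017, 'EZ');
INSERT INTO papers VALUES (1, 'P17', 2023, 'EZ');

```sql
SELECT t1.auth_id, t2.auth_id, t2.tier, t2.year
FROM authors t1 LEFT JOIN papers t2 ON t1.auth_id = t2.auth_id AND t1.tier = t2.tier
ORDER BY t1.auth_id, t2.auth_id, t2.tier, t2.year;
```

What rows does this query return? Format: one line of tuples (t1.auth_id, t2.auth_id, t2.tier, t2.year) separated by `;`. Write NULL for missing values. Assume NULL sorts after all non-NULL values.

(1, 1, EZ, 2023); (3, NULL, NULL, NULL); (3, NULL, NULL, NULL); (5, NULL, NULL, NULL); (5, NULL, NULL, NULL); (8, NULL, NULL, NULL); (9, NULL, NULL, NULL); (NULL, NULL, NULL, NULL)

LEFT JOIN keeps every row from `authors`; unmatched rows get NULL for `papers`'s columns.
Matching on t1.auth_id = t2.auth_id AND t1.tier = t2.tier. A NULL in a compared column never satisfies the condition.
Matched pairs: 1; unmatched t1 rows kept: 7.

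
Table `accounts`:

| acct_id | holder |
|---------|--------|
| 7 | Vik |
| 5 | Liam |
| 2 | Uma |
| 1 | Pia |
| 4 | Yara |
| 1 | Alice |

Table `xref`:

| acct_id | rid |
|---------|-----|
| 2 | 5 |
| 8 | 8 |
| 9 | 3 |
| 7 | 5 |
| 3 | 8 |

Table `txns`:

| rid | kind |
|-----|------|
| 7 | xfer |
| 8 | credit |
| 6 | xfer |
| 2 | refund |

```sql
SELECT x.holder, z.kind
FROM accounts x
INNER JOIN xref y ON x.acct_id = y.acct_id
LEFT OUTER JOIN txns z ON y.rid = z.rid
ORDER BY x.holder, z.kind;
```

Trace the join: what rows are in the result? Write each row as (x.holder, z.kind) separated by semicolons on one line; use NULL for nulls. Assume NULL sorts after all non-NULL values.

Evaluate left to right. First `accounts x INNER JOIN xref y` on acct_id: 2 row(s).
Then LEFT JOIN `txns z` on rid: each of those 2 rows is kept; rows whose y.rid has no match in z get NULL for z's columns.

(Uma, NULL); (Vik, NULL)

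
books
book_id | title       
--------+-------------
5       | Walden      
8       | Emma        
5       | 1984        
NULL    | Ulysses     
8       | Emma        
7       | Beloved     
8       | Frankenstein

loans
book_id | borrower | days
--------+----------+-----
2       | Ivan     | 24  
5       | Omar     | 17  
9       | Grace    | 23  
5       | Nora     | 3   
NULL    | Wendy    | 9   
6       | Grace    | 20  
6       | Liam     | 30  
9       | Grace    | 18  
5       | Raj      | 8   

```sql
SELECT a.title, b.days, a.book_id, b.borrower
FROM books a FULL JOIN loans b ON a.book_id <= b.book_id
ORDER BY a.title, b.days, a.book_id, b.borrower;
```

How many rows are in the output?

FULL OUTER JOIN keeps every row from both sides; unmatched rows get NULL for the other side's columns.
Matching on a.book_id <= b.book_id. A NULL in a compared column never satisfies the condition.
- a[0] book_id=5 → 7 match(es) in b → 7 row(s).
- a[1] book_id=8 → 2 match(es) in b → 2 row(s).
- a[2] book_id=5 → 7 match(es) in b → 7 row(s).
- a[3] book_id=NULL → no match; kept with NULLs on the b side.
- a[4] book_id=8 → 2 match(es) in b → 2 row(s).
- a[5] book_id=7 → 2 match(es) in b → 2 row(s).
- a[6] book_id=8 → 2 match(es) in b → 2 row(s).
- plus 2 unmatched b row(s), each kept with NULL a columns.
Total: 22 matched + 3 padded = 25 rows.

25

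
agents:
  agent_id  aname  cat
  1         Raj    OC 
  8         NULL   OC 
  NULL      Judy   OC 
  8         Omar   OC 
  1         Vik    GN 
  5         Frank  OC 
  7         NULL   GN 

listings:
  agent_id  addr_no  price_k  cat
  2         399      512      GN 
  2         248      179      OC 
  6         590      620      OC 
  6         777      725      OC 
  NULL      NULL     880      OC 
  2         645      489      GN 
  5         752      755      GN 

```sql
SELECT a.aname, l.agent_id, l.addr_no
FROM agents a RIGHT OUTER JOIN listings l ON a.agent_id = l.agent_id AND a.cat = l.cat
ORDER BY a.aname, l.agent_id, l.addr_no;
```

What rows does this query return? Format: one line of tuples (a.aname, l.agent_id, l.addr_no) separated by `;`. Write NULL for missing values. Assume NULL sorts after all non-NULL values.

(NULL, 2, 248); (NULL, 2, 399); (NULL, 2, 645); (NULL, 5, 752); (NULL, 6, 590); (NULL, 6, 777); (NULL, NULL, NULL)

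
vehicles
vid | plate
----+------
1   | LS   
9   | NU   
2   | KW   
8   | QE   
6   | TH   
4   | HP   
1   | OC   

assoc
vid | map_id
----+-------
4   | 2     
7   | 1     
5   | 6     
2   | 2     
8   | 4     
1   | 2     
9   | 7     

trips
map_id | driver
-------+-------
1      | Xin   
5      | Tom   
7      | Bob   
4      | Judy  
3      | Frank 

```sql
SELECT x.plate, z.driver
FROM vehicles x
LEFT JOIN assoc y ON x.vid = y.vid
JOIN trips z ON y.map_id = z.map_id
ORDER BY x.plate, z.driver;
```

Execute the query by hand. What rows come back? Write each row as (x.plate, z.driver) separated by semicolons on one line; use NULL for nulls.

Joins associate left-to-right: vehicles LEFT JOIN assoc on vid gives 7 intermediate row(s).
Then INNER JOIN `trips z` on map_id: keep only rows whose y.map_id appears in z.

(NU, Bob); (QE, Judy)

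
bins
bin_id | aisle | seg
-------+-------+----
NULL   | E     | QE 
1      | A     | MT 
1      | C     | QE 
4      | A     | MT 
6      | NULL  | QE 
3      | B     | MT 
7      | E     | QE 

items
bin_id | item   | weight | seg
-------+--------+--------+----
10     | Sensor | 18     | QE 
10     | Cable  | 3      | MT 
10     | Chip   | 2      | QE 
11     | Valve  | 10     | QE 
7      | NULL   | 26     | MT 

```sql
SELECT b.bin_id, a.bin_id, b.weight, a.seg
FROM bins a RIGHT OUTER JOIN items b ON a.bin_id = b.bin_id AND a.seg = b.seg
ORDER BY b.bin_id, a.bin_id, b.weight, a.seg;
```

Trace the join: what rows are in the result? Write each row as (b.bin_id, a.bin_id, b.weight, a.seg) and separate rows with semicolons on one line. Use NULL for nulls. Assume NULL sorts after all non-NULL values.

(7, NULL, 26, NULL); (10, NULL, 2, NULL); (10, NULL, 3, NULL); (10, NULL, 18, NULL); (11, NULL, 10, NULL)

RIGHT JOIN keeps every row from `items`; unmatched rows get NULL for `bins`'s columns.
Matching on a.bin_id = b.bin_id AND a.seg = b.seg. A NULL in a compared column never satisfies the condition.
- a row (bin_id=NULL, seg=QE): no match.
- a row (bin_id=1, seg=MT): no match.
- a row (bin_id=1, seg=QE): no match.
- a row (bin_id=4, seg=MT): no match.
- a row (bin_id=6, seg=QE): no match.
- a row (bin_id=3, seg=MT): no match.
- a row (bin_id=7, seg=QE): no match.
- 5 row(s) from b found no a partner → padded with NULL.
After projecting and ordering:
b.bin_id | a.bin_id | b.weight | a.seg
7 | NULL | 26 | NULL
10 | NULL | 2 | NULL
10 | NULL | 3 | NULL
10 | NULL | 18 | NULL
11 | NULL | 10 | NULL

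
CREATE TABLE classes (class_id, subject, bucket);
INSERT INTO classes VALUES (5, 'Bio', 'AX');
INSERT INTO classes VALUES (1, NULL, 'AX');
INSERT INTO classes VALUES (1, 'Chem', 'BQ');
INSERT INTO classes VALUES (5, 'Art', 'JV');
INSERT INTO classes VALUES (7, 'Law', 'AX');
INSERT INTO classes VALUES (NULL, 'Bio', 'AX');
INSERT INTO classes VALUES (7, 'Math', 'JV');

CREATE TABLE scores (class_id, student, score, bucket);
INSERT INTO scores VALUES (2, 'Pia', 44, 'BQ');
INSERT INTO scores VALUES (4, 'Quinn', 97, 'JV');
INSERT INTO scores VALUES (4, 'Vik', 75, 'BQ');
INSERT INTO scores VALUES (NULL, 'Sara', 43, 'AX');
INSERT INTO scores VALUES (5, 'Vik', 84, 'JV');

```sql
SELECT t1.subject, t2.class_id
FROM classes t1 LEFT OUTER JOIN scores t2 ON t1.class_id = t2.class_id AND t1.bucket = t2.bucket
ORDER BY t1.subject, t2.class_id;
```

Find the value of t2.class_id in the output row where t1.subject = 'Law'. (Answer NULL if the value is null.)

NULL

LEFT JOIN keeps every row from `classes`; unmatched rows get NULL for `scores`'s columns.
Matching on t1.class_id = t2.class_id AND t1.bucket = t2.bucket. A NULL in a compared column never satisfies the condition.
- t1[0] class_id=5, bucket=AX → no match; kept with NULLs on the t2 side.
- t1[1] class_id=1, bucket=AX → no match; kept with NULLs on the t2 side.
- t1[2] class_id=1, bucket=BQ → no match; kept with NULLs on the t2 side.
- t1[3] class_id=5, bucket=JV → 1 match(es) in t2 → 1 row(s).
- t1[4] class_id=7, bucket=AX → no match; kept with NULLs on the t2 side.
- t1[5] class_id=NULL, bucket=AX → no match; kept with NULLs on the t2 side.
- t1[6] class_id=7, bucket=JV → no match; kept with NULLs on the t2 side.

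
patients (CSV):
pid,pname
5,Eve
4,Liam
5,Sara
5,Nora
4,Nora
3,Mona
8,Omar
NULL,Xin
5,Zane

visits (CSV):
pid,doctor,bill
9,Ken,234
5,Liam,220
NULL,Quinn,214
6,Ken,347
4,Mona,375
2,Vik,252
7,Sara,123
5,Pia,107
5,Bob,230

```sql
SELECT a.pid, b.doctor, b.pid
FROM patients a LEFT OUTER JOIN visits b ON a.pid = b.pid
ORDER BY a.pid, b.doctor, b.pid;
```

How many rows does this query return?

17

LEFT JOIN keeps every row from `patients`; unmatched rows get NULL for `visits`'s columns.
Matching on a.pid = b.pid. A NULL in a compared column never satisfies the condition.
- a[0] pid=5 → 3 match(es) in b → 3 row(s).
- a[1] pid=4 → 1 match(es) in b → 1 row(s).
- a[2] pid=5 → 3 match(es) in b → 3 row(s).
- a[3] pid=5 → 3 match(es) in b → 3 row(s).
- a[4] pid=4 → 1 match(es) in b → 1 row(s).
- a[5] pid=3 → no match; kept with NULLs on the b side.
- a[6] pid=8 → no match; kept with NULLs on the b side.
- a[7] pid=NULL → no match; kept with NULLs on the b side.
- a[8] pid=5 → 3 match(es) in b → 3 row(s).
Total: 14 matched + 3 padded = 17 rows.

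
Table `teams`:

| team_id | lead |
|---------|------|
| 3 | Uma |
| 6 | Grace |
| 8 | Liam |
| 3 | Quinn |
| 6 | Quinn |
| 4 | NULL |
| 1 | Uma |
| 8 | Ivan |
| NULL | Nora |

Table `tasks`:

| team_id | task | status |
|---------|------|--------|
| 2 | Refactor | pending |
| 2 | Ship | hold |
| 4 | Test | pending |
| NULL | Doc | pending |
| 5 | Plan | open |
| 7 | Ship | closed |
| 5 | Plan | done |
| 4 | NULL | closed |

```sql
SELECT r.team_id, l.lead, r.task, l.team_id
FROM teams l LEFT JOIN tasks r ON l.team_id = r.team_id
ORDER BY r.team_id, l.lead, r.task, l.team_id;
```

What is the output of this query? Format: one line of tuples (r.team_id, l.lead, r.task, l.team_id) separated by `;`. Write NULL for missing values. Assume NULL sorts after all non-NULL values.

LEFT JOIN keeps every row from `teams`; unmatched rows get NULL for `tasks`'s columns.
Matching on l.team_id = r.team_id. A NULL in a compared column never satisfies the condition.
- l (team_id=3) has no partner → padded with NULL.
- l (team_id=6) has no partner → padded with NULL.
- l (team_id=8) has no partner → padded with NULL.
- l (team_id=3) has no partner → padded with NULL.
- l (team_id=6) has no partner → padded with NULL.
- l (team_id=4) pairs with 2 row(s) of r.
- l (team_id=1) has no partner → padded with NULL.
- l (team_id=8) has no partner → padded with NULL.
- l (team_id=NULL) has no partner → padded with NULL.
After projecting and ordering:
r.team_id | l.lead | r.task | l.team_id
4 | NULL | Test | 4
4 | NULL | NULL | 4
NULL | Grace | NULL | 6
NULL | Ivan | NULL | 8
NULL | Liam | NULL | 8
NULL | Nora | NULL | NULL
NULL | Quinn | NULL | 3
NULL | Quinn | NULL | 6
NULL | Uma | NULL | 1
NULL | Uma | NULL | 3

(4, NULL, Test, 4); (4, NULL, NULL, 4); (NULL, Grace, NULL, 6); (NULL, Ivan, NULL, 8); (NULL, Liam, NULL, 8); (NULL, Nora, NULL, NULL); (NULL, Quinn, NULL, 3); (NULL, Quinn, NULL, 6); (NULL, Uma, NULL, 1); (NULL, Uma, NULL, 3)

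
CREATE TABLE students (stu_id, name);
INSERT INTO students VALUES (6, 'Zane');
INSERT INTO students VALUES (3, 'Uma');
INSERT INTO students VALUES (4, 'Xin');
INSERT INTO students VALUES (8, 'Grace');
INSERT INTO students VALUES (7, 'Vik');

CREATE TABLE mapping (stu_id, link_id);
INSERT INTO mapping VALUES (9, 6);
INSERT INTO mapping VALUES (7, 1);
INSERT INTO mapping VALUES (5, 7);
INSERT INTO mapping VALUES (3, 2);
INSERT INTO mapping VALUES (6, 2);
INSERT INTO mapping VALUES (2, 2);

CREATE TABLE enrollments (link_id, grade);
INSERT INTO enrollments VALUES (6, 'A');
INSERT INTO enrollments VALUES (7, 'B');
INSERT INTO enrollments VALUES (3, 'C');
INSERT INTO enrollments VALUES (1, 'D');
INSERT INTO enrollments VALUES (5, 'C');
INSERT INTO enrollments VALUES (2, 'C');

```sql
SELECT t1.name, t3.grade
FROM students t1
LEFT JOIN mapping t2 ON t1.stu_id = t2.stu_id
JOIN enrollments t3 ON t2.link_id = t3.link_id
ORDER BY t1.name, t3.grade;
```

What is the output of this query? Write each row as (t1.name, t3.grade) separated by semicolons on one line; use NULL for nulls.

Evaluate left to right. First `students t1 LEFT JOIN mapping t2` on stu_id: 5 row(s).
Then INNER JOIN `enrollments t3` on link_id: keep only rows whose t2.link_id appears in t3.

(Uma, C); (Vik, D); (Zane, C)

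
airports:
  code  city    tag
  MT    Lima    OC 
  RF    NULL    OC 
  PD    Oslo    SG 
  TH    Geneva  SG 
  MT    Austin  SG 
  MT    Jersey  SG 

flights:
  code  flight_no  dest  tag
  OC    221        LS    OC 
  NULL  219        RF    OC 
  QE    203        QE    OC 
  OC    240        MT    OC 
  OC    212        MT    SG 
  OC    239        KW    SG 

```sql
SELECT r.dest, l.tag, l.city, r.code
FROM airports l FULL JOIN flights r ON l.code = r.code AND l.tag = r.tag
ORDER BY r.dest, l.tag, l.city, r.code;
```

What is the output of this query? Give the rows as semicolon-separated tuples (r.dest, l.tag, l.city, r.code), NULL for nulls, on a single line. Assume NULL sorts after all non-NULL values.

(KW, NULL, NULL, OC); (LS, NULL, NULL, OC); (MT, NULL, NULL, OC); (MT, NULL, NULL, OC); (QE, NULL, NULL, QE); (RF, NULL, NULL, NULL); (NULL, OC, Lima, NULL); (NULL, OC, NULL, NULL); (NULL, SG, Austin, NULL); (NULL, SG, Geneva, NULL); (NULL, SG, Jersey, NULL); (NULL, SG, Oslo, NULL)

FULL OUTER JOIN keeps every row from both sides; unmatched rows get NULL for the other side's columns.
Matching on l.code = r.code AND l.tag = r.tag. A NULL in a compared column never satisfies the condition.
Matched pairs: 0; unmatched l rows kept: 6; unmatched r rows kept: 6.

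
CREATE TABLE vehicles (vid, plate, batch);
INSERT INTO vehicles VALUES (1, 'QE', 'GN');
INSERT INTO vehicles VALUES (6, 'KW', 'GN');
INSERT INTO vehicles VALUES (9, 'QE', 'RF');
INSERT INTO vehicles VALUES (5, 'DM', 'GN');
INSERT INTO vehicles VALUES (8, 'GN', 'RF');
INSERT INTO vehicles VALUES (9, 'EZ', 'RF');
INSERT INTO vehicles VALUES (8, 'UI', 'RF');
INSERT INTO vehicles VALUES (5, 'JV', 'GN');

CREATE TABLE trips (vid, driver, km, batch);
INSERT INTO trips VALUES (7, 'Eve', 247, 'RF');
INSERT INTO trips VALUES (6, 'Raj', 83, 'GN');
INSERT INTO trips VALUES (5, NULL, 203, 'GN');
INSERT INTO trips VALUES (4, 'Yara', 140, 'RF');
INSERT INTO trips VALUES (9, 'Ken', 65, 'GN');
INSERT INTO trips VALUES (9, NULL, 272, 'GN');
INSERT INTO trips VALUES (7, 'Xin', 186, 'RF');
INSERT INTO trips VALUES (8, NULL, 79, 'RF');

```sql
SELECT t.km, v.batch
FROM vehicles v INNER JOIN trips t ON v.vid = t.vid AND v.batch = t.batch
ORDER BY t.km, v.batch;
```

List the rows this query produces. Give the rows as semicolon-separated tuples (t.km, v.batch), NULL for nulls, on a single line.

(79, RF); (79, RF); (83, GN); (203, GN); (203, GN)

INNER JOIN keeps only pairs where the ON condition holds.
Matching on v.vid = t.vid AND v.batch = t.batch.
Matched pairs: 5.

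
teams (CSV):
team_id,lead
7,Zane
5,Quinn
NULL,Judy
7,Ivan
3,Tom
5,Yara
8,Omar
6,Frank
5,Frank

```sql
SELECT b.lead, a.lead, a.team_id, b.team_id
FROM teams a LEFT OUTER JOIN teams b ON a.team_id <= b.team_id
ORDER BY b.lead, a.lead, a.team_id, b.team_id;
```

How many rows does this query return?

41

LEFT JOIN keeps every row from `teams a`; unmatched rows get NULL for `teams b`'s columns.
Matching on a.team_id <= b.team_id. A NULL in a compared column never satisfies the condition.
Matched pairs: 40; unmatched a rows kept: 1.
Total: 40 matched + 1 padded = 41 rows.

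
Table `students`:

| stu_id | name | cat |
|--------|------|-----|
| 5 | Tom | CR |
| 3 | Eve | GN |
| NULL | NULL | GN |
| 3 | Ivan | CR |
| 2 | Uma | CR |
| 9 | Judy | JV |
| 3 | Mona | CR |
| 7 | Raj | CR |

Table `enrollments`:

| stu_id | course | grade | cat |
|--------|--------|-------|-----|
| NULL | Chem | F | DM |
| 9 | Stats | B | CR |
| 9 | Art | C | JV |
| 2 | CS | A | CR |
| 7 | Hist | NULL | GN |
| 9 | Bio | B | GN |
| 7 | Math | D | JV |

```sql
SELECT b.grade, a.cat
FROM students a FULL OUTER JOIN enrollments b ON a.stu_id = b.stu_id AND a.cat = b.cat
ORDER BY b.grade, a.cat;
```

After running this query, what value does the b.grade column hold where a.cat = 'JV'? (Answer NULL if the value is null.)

FULL OUTER JOIN keeps every row from both sides; unmatched rows get NULL for the other side's columns.
Matching on a.stu_id = b.stu_id AND a.cat = b.cat. A NULL in a compared column never satisfies the condition.
Matched pairs: 2; unmatched a rows kept: 6; unmatched b rows kept: 5.

C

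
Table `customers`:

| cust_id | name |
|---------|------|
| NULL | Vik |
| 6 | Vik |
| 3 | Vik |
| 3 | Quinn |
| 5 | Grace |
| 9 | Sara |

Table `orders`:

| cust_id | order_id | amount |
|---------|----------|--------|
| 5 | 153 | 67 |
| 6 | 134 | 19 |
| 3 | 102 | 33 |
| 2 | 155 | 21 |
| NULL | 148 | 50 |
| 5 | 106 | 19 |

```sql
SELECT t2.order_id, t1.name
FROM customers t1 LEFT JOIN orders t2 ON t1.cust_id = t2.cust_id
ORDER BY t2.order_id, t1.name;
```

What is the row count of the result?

7

LEFT JOIN keeps every row from `customers`; unmatched rows get NULL for `orders`'s columns.
Matching on t1.cust_id = t2.cust_id. A NULL in a compared column never satisfies the condition.
- t1 (cust_id=NULL) has no partner → padded with NULL.
- t1 (cust_id=6) pairs with 1 row(s) of t2.
- t1 (cust_id=3) pairs with 1 row(s) of t2.
- t1 (cust_id=3) pairs with 1 row(s) of t2.
- t1 (cust_id=5) pairs with 2 row(s) of t2.
- t1 (cust_id=9) has no partner → padded with NULL.
Total: 5 matched + 2 padded = 7 rows.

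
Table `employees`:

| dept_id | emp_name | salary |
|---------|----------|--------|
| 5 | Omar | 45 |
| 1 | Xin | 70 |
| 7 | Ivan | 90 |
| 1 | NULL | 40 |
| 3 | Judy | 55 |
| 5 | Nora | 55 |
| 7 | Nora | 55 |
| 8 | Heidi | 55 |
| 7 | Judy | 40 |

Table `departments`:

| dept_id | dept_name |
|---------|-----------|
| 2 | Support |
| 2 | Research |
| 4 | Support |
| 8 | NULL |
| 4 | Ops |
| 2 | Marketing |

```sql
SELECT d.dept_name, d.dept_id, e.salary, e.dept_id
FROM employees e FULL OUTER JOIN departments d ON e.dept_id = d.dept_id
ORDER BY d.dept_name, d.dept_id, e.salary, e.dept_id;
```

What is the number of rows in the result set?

14

FULL OUTER JOIN keeps every row from both sides; unmatched rows get NULL for the other side's columns.
Matching on e.dept_id = d.dept_id.
Matched pairs: 1; unmatched e rows kept: 8; unmatched d rows kept: 5.
Total: 1 matched + 13 padded = 14 rows.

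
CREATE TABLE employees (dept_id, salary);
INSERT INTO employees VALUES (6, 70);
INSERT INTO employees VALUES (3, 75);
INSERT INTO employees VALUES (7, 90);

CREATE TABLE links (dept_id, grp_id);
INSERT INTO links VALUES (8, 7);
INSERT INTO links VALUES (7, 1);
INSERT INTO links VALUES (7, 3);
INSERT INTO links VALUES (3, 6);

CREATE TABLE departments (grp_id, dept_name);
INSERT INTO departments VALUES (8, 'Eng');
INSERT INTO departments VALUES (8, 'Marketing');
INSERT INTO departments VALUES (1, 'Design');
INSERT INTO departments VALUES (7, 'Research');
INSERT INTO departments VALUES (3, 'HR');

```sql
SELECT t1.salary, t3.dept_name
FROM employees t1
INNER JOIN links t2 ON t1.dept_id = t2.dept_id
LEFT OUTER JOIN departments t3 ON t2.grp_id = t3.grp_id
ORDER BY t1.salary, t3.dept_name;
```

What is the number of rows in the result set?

Evaluate left to right. First `employees t1 INNER JOIN links t2` on dept_id: 3 row(s).
Then LEFT JOIN `departments t3` on grp_id: each of those 3 rows is kept; rows whose t2.grp_id has no match in t3 get NULL for t3's columns.
Result: 3 row(s).

3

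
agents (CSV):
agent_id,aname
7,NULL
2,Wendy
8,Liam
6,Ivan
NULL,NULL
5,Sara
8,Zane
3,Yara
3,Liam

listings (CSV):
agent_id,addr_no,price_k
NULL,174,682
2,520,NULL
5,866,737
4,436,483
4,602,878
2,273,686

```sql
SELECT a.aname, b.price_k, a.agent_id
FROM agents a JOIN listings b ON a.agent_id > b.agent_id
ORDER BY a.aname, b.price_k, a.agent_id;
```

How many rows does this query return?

28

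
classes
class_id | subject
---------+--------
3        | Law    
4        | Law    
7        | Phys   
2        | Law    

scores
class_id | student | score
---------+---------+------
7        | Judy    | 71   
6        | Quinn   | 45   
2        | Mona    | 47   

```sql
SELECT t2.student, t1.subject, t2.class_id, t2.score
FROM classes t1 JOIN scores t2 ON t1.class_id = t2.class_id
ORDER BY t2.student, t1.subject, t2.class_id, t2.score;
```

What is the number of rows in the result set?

INNER JOIN keeps only pairs where the ON condition holds.
Matching on t1.class_id = t2.class_id.
- t1 (class_id=3) has no partner → excluded.
- t1 (class_id=4) has no partner → excluded.
- t1 (class_id=7) pairs with 1 row(s) of t2.
- t1 (class_id=2) pairs with 1 row(s) of t2.
Total: 2 rows.

2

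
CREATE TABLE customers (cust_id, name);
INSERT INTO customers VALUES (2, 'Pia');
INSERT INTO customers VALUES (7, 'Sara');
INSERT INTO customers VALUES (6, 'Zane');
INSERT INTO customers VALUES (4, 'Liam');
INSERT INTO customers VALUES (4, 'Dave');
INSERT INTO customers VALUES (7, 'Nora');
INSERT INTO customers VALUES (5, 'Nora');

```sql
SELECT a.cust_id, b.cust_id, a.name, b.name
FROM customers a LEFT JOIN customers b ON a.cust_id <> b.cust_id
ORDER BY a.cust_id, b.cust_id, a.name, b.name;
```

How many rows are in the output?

LEFT JOIN keeps every row from `customers a`; unmatched rows get NULL for `customers b`'s columns.
Matching on a.cust_id <> b.cust_id.
- a (cust_id=2) pairs with 6 row(s) of b.
- a (cust_id=7) pairs with 5 row(s) of b.
- a (cust_id=6) pairs with 6 row(s) of b.
- a (cust_id=4) pairs with 5 row(s) of b.
- a (cust_id=4) pairs with 5 row(s) of b.
- a (cust_id=7) pairs with 5 row(s) of b.
- a (cust_id=5) pairs with 6 row(s) of b.
Total: 38 rows.

38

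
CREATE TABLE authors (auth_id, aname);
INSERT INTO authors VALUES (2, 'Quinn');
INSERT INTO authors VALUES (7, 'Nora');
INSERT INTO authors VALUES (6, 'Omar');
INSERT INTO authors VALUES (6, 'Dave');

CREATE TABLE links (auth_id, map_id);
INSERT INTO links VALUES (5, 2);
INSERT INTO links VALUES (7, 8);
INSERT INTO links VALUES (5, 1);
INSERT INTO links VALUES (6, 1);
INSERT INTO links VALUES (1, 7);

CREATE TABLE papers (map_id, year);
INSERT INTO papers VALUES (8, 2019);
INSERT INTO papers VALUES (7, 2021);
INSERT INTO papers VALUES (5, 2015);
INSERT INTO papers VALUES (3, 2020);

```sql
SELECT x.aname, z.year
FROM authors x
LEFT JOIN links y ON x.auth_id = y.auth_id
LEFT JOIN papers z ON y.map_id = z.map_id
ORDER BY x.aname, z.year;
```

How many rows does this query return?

4

Joins associate left-to-right: authors LEFT JOIN links on auth_id gives 4 intermediate row(s).
Then LEFT JOIN `papers z` on map_id: each of those 4 rows is kept; rows whose y.map_id has no match in z get NULL for z's columns.
Result: 4 row(s).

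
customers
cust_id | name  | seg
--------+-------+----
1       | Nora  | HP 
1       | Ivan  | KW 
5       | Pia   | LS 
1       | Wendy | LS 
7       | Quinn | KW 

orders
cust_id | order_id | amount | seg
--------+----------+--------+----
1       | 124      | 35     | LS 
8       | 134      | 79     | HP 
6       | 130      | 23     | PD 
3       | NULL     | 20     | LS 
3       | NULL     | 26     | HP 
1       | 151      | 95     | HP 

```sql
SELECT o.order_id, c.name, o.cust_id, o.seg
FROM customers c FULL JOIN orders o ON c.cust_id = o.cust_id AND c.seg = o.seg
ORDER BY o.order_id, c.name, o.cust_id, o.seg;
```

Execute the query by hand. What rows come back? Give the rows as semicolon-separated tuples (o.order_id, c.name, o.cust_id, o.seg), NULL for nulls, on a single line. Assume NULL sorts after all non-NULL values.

(124, Wendy, 1, LS); (130, NULL, 6, PD); (134, NULL, 8, HP); (151, Nora, 1, HP); (NULL, Ivan, NULL, NULL); (NULL, Pia, NULL, NULL); (NULL, Quinn, NULL, NULL); (NULL, NULL, 3, HP); (NULL, NULL, 3, LS)

FULL OUTER JOIN keeps every row from both sides; unmatched rows get NULL for the other side's columns.
Matching on c.cust_id = o.cust_id AND c.seg = o.seg.
- c[0] cust_id=1, seg=HP → 1 match(es) in o → 1 row(s).
- c[1] cust_id=1, seg=KW → no match; kept with NULLs on the o side.
- c[2] cust_id=5, seg=LS → no match; kept with NULLs on the o side.
- c[3] cust_id=1, seg=LS → 1 match(es) in o → 1 row(s).
- c[4] cust_id=7, seg=KW → no match; kept with NULLs on the o side.
- 4 row(s) from o found no c partner → padded with NULL.
After projecting and ordering:
o.order_id | c.name | o.cust_id | o.seg
124 | Wendy | 1 | LS
130 | NULL | 6 | PD
134 | NULL | 8 | HP
151 | Nora | 1 | HP
NULL | Ivan | NULL | NULL
NULL | Pia | NULL | NULL
NULL | Quinn | NULL | NULL
NULL | NULL | 3 | HP
NULL | NULL | 3 | LS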